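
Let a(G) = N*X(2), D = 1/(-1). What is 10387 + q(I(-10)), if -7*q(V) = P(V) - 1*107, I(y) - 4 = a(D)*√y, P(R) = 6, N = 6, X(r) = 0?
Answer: 72810/7 ≈ 10401.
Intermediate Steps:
D = -1
a(G) = 0 (a(G) = 6*0 = 0)
I(y) = 4 (I(y) = 4 + 0*√y = 4 + 0 = 4)
q(V) = 101/7 (q(V) = -(6 - 1*107)/7 = -(6 - 107)/7 = -⅐*(-101) = 101/7)
10387 + q(I(-10)) = 10387 + 101/7 = 72810/7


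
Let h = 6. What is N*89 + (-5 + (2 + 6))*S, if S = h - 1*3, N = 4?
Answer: 365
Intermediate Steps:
S = 3 (S = 6 - 1*3 = 6 - 3 = 3)
N*89 + (-5 + (2 + 6))*S = 4*89 + (-5 + (2 + 6))*3 = 356 + (-5 + 8)*3 = 356 + 3*3 = 356 + 9 = 365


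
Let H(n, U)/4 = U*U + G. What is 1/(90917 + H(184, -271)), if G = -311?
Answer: 1/383437 ≈ 2.6080e-6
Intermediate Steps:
H(n, U) = -1244 + 4*U² (H(n, U) = 4*(U*U - 311) = 4*(U² - 311) = 4*(-311 + U²) = -1244 + 4*U²)
1/(90917 + H(184, -271)) = 1/(90917 + (-1244 + 4*(-271)²)) = 1/(90917 + (-1244 + 4*73441)) = 1/(90917 + (-1244 + 293764)) = 1/(90917 + 292520) = 1/383437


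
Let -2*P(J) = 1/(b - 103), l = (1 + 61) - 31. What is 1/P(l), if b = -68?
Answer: 342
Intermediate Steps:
l = 31 (l = 62 - 31 = 31)
P(J) = 1/342 (P(J) = -1/(2*(-68 - 103)) = -½/(-171) = -½*(-1/171) = 1/342)
1/P(l) = 1/(1/342) = 342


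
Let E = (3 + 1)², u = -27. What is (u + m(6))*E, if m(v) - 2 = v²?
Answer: 176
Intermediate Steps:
m(v) = 2 + v²
E = 16 (E = 4² = 16)
(u + m(6))*E = (-27 + (2 + 6²))*16 = (-27 + (2 + 36))*16 = (-27 + 38)*16 = 11*16 = 176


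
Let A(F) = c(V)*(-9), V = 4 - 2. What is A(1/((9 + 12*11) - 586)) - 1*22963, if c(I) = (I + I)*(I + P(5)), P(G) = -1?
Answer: -22999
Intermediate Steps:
V = 2
c(I) = 2*I*(-1 + I) (c(I) = (I + I)*(I - 1) = (2*I)*(-1 + I) = 2*I*(-1 + I))
A(F) = -36 (A(F) = (2*2*(-1 + 2))*(-9) = (2*2*1)*(-9) = 4*(-9) = -36)
A(1/((9 + 12*11) - 586)) - 1*22963 = -36 - 1*22963 = -36 - 22963 = -22999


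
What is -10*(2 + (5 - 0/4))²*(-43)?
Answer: 21070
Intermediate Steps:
-10*(2 + (5 - 0/4))²*(-43) = -10*(2 + (5 - 5*0))²*(-43) = -10*(2 + (5 + 0))²*(-43) = -10*(2 + 5)²*(-43) = -10*7²*(-43) = -10*49*(-43) = -490*(-43) = 21070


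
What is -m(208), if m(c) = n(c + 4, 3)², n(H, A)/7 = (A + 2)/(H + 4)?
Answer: -1225/46656 ≈ -0.026256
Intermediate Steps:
n(H, A) = 7*(2 + A)/(4 + H) (n(H, A) = 7*((A + 2)/(H + 4)) = 7*((2 + A)/(4 + H)) = 7*(2 + A)/(4 + H))
m(c) = 1225/(8 + c)² (m(c) = (7*(2 + 3)/(4 + (c + 4)))² = (7*5/(4 + (4 + c)))² = (7*5/(8 + c))² = (35/(8 + c))² = 1225/(8 + c)²)
-m(208) = -1225/(8 + 208)² = -1225/216² = -1225/46656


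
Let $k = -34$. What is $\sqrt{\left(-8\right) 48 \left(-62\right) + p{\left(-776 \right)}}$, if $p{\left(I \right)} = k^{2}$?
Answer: $158$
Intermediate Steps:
$p{\left(I \right)} = 1156$ ($p{\left(I \right)} = \left(-34\right)^{2} = 1156$)
$\sqrt{\left(-8\right) 48 \left(-62\right) + p{\left(-776 \right)}} = \sqrt{\left(-8\right) 48 \left(-62\right) + 1156} = \sqrt{\left(-384\right) \left(-62\right) + 1156} = \sqrt{23808 + 1156} = \sqrt{24964} = 158$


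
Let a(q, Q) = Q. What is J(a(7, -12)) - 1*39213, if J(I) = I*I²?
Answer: -40941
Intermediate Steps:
J(I) = I³
J(a(7, -12)) - 1*39213 = (-12)³ - 1*39213 = -1728 - 39213 = -40941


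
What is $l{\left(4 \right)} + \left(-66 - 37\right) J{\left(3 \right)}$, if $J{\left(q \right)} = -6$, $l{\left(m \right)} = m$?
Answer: $622$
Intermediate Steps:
$l{\left(4 \right)} + \left(-66 - 37\right) J{\left(3 \right)} = 4 + \left(-66 - 37\right) \left(-6\right) = 4 - -618 = 4 + 618 = 622$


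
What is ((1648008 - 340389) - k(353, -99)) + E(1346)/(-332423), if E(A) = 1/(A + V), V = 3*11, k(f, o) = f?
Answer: 599265528729321/458411317 ≈ 1.3073e+6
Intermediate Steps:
V = 33
E(A) = 1/(33 + A) (E(A) = 1/(A + 33) = 1/(33 + A))
((1648008 - 340389) - k(353, -99)) + E(1346)/(-332423) = ((1648008 - 340389) - 1*353) + 1/((33 + 1346)*(-332423)) = (1307619 - 353) - 1/332423/1379 = 1307266 + (1/1379)*(-1/332423) = 1307266 - 1/458411317 = 599265528729321/458411317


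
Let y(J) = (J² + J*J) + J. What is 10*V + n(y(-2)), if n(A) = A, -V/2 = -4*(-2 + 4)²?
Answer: 326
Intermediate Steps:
y(J) = J + 2*J² (y(J) = (J² + J²) + J = 2*J² + J = J + 2*J²)
V = 32 (V = -(-8)*(-2 + 4)² = -(-8)*2² = -(-8)*4 = -2*(-16) = 32)
10*V + n(y(-2)) = 10*32 - 2*(1 + 2*(-2)) = 320 - 2*(1 - 4) = 320 - 2*(-3) = 320 + 6 = 326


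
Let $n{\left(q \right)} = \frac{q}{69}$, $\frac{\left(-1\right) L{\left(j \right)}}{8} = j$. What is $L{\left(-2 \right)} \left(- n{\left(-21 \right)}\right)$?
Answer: $\frac{112}{23} \approx 4.8696$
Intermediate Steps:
$L{\left(j \right)} = - 8 j$
$n{\left(q \right)} = \frac{q}{69}$ ($n{\left(q \right)} = q \frac{1}{69} = \frac{q}{69}$)
$L{\left(-2 \right)} \left(- n{\left(-21 \right)}\right) = \left(-8\right) \left(-2\right) \left(- \frac{-21}{69}\right) = 16 \left(\left(-1\right) \left(- \frac{7}{23}\right)\right) = 16 \cdot \frac{7}{23} = \frac{112}{23}$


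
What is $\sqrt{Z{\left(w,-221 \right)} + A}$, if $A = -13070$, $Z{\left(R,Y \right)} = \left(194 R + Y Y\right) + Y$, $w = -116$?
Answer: $\sqrt{13046} \approx 114.22$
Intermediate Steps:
$Z{\left(R,Y \right)} = Y + Y^{2} + 194 R$ ($Z{\left(R,Y \right)} = \left(194 R + Y^{2}\right) + Y = \left(Y^{2} + 194 R\right) + Y = Y + Y^{2} + 194 R$)
$\sqrt{Z{\left(w,-221 \right)} + A} = \sqrt{\left(-221 + \left(-221\right)^{2} + 194 \left(-116\right)\right) - 13070} = \sqrt{\left(-221 + 48841 - 22504\right) - 13070} = \sqrt{26116 - 13070} = \sqrt{13046}$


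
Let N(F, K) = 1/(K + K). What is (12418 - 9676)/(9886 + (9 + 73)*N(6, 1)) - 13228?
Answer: -43770538/3309 ≈ -13228.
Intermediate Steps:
N(F, K) = 1/(2*K)
(12418 - 9676)/(9886 + (9 + 73)*N(6, 1)) - 13228 = (12418 - 9676)/(9886 + (9 + 73)*((½)/1)) - 13228 = 2742/(9886 + 82*((½)*1)) - 13228 = 2742/(9886 + 82*(½)) - 13228 = 2742/(9886 + 41) - 13228 = 2742/9927 - 13228 = 2742*(1/9927) - 13228 = 914/3309 - 13228 = -43770538/3309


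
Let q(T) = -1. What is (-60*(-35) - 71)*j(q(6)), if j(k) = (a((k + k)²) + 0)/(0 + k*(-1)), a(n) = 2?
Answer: 4058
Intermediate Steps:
j(k) = -2/k (j(k) = (2 + 0)/(0 + k*(-1)) = 2/(0 - k) = 2/((-k)) = 2*(-1/k) = -2/k)
(-60*(-35) - 71)*j(q(6)) = (-60*(-35) - 71)*(-2/(-1)) = (2100 - 71)*(-2*(-1)) = 2029*2 = 4058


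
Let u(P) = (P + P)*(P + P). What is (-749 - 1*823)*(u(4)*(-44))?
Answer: 4426752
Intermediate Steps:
u(P) = 4*P**2 (u(P) = (2*P)*(2*P) = 4*P**2)
(-749 - 1*823)*(u(4)*(-44)) = (-749 - 1*823)*((4*4**2)*(-44)) = (-749 - 823)*((4*16)*(-44)) = -100608*(-44) = -1572*(-2816) = 4426752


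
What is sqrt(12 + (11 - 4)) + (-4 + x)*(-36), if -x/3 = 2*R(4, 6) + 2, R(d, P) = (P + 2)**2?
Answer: 14184 + sqrt(19) ≈ 14188.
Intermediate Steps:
R(d, P) = (2 + P)**2
x = -390 (x = -3*(2*(2 + 6)**2 + 2) = -3*(2*8**2 + 2) = -3*(2*64 + 2) = -3*(128 + 2) = -3*130 = -390)
sqrt(12 + (11 - 4)) + (-4 + x)*(-36) = sqrt(12 + (11 - 4)) + (-4 - 390)*(-36) = sqrt(12 + 7) - 394*(-36) = sqrt(19) + 14184 = 14184 + sqrt(19)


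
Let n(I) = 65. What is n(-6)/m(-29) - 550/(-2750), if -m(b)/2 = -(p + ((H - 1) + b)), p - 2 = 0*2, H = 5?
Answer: -279/230 ≈ -1.2130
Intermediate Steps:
p = 2 (p = 2 + 0*2 = 2 + 0 = 2)
m(b) = 12 + 2*b (m(b) = -(-2)*(2 + ((5 - 1) + b)) = -(-2)*(2 + (4 + b)) = -(-2)*(6 + b) = -2*(-6 - b) = 12 + 2*b)
n(-6)/m(-29) - 550/(-2750) = 65/(12 + 2*(-29)) - 550/(-2750) = 65/(12 - 58) - 550*(-1/2750) = 65/(-46) + ⅕ = 65*(-1/46) + ⅕ = -65/46 + ⅕ = -279/230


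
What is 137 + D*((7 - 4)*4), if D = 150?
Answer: 1937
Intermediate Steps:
137 + D*((7 - 4)*4) = 137 + 150*((7 - 4)*4) = 137 + 150*(3*4) = 137 + 150*12 = 137 + 1800 = 1937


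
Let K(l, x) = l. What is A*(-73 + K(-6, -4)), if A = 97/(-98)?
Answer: 7663/98 ≈ 78.194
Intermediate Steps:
A = -97/98 (A = 97*(-1/98) = -97/98 ≈ -0.98980)
A*(-73 + K(-6, -4)) = -97*(-73 - 6)/98 = -97/98*(-79) = 7663/98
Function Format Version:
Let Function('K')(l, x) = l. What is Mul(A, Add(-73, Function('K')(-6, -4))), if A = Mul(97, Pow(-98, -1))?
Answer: Rational(7663, 98) ≈ 78.194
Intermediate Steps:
A = Rational(-97, 98) (A = Mul(97, Rational(-1, 98)) = Rational(-97, 98) ≈ -0.98980)
Mul(A, Add(-73, Function('K')(-6, -4))) = Mul(Rational(-97, 98), Add(-73, -6)) = Mul(Rational(-97, 98), -79) = Rational(7663, 98)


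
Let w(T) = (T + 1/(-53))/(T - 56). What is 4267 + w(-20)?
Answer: 17188537/4028 ≈ 4267.3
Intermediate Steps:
w(T) = (-1/53 + T)/(-56 + T) (w(T) = (T - 1/53)/(-56 + T) = (-1/53 + T)/(-56 + T))
4267 + w(-20) = 4267 + (-1/53 - 20)/(-56 - 20) = 4267 - 1061/53/(-76) = 4267 - 1/76*(-1061/53) = 4267 + 1061/4028 = 17188537/4028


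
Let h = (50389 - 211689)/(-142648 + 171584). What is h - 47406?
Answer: -342975329/7234 ≈ -47412.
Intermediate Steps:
h = -40325/7234 (h = -161300/28936 = -161300*1/28936 = -40325/7234 ≈ -5.5744)
h - 47406 = -40325/7234 - 47406 = -342975329/7234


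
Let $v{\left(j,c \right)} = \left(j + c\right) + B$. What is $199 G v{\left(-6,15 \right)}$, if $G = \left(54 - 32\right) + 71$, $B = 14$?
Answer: $425661$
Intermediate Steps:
$v{\left(j,c \right)} = 14 + c + j$ ($v{\left(j,c \right)} = \left(j + c\right) + 14 = \left(c + j\right) + 14 = 14 + c + j$)
$G = 93$ ($G = 22 + 71 = 93$)
$199 G v{\left(-6,15 \right)} = 199 \cdot 93 \left(14 + 15 - 6\right) = 18507 \cdot 23 = 425661$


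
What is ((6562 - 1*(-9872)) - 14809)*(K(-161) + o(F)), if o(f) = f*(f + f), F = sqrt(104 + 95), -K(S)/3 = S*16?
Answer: 13204750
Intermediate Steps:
K(S) = -48*S (K(S) = -3*S*16 = -48*S)
F = sqrt(199) ≈ 14.107
o(f) = 2*f**2 (o(f) = f*(2*f) = 2*f**2)
((6562 - 1*(-9872)) - 14809)*(K(-161) + o(F)) = ((6562 - 1*(-9872)) - 14809)*(-48*(-161) + 2*(sqrt(199))**2) = ((6562 + 9872) - 14809)*(7728 + 2*199) = (16434 - 14809)*(7728 + 398) = 1625*8126 = 13204750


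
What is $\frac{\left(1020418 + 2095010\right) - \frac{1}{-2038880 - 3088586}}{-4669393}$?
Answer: $- \frac{15974251145449}{23942153848138} \approx -0.6672$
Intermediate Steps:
$\frac{\left(1020418 + 2095010\right) - \frac{1}{-2038880 - 3088586}}{-4669393} = \left(3115428 - \frac{1}{-5127466}\right) \left(- \frac{1}{4669393}\right) = \left(3115428 - - \frac{1}{5127466}\right) \left(- \frac{1}{4669393}\right) = \left(3115428 + \frac{1}{5127466}\right) \left(- \frac{1}{4669393}\right) = \frac{15974251145449}{5127466} \left(- \frac{1}{4669393}\right) = - \frac{15974251145449}{23942153848138}$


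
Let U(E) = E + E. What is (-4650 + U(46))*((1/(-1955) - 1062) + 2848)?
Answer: -15914844982/1955 ≈ -8.1406e+6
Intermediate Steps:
U(E) = 2*E
(-4650 + U(46))*((1/(-1955) - 1062) + 2848) = (-4650 + 2*46)*((1/(-1955) - 1062) + 2848) = (-4650 + 92)*((-1/1955 - 1062) + 2848) = -4558*(-2076211/1955 + 2848) = -4558*3491629/1955 = -15914844982/1955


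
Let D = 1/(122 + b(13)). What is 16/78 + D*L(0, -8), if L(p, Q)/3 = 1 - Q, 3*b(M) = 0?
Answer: 2029/4758 ≈ 0.42644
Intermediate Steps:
b(M) = 0 (b(M) = (⅓)*0 = 0)
L(p, Q) = 3 - 3*Q (L(p, Q) = 3*(1 - Q) = 3 - 3*Q)
D = 1/122 (D = 1/(122 + 0) = 1/122 ≈ 0.0081967)
16/78 + D*L(0, -8) = 16/78 + (3 - 3*(-8))/122 = 16*(1/78) + (3 + 24)/122 = 8/39 + (1/122)*27 = 8/39 + 27/122 = 2029/4758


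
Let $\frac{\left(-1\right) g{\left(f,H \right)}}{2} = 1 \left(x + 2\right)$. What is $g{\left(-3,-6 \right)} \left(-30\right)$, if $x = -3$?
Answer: $-60$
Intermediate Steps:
$g{\left(f,H \right)} = 2$ ($g{\left(f,H \right)} = - 2 \cdot 1 \left(-3 + 2\right) = - 2 \cdot 1 \left(-1\right) = \left(-2\right) \left(-1\right) = 2$)
$g{\left(-3,-6 \right)} \left(-30\right) = 2 \left(-30\right) = -60$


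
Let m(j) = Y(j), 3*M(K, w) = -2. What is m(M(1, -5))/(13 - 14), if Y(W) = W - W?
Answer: 0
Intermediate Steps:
Y(W) = 0
M(K, w) = -⅔ (M(K, w) = (⅓)*(-2) = -⅔)
m(j) = 0
m(M(1, -5))/(13 - 14) = 0/(13 - 14) = 0/(-1) = 0*(-1) = 0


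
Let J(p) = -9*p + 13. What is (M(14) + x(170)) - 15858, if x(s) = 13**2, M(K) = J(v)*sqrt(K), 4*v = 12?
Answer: -15689 - 14*sqrt(14) ≈ -15741.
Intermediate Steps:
v = 3 (v = (1/4)*12 = 3)
J(p) = 13 - 9*p
M(K) = -14*sqrt(K) (M(K) = (13 - 9*3)*sqrt(K) = (13 - 27)*sqrt(K) = -14*sqrt(K))
x(s) = 169
(M(14) + x(170)) - 15858 = (-14*sqrt(14) + 169) - 15858 = (169 - 14*sqrt(14)) - 15858 = -15689 - 14*sqrt(14)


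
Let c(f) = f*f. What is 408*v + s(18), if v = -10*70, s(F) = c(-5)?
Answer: -285575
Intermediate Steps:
c(f) = f²
s(F) = 25 (s(F) = (-5)² = 25)
v = -700
408*v + s(18) = 408*(-700) + 25 = -285600 + 25 = -285575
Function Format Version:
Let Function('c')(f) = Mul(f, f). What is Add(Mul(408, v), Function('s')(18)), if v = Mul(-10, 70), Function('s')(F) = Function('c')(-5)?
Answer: -285575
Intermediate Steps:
Function('c')(f) = Pow(f, 2)
Function('s')(F) = 25 (Function('s')(F) = Pow(-5, 2) = 25)
v = -700
Add(Mul(408, v), Function('s')(18)) = Add(Mul(408, -700), 25) = Add(-285600, 25) = -285575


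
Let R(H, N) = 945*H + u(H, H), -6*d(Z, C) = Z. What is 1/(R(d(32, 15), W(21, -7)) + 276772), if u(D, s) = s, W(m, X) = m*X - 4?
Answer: 3/815180 ≈ 3.6802e-6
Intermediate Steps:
W(m, X) = -4 + X*m (W(m, X) = X*m - 4 = -4 + X*m)
d(Z, C) = -Z/6
R(H, N) = 946*H (R(H, N) = 945*H + H = 946*H)
1/(R(d(32, 15), W(21, -7)) + 276772) = 1/(946*(-⅙*32) + 276772) = 1/(946*(-16/3) + 276772) = 1/(-15136/3 + 276772) = 1/(815180/3) = 3/815180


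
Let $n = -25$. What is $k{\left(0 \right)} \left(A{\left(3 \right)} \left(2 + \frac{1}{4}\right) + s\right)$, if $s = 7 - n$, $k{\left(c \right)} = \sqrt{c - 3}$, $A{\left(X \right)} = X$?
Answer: $\frac{155 i \sqrt{3}}{4} \approx 67.117 i$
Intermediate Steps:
$k{\left(c \right)} = \sqrt{-3 + c}$
$s = 32$ ($s = 7 - -25 = 7 + 25 = 32$)
$k{\left(0 \right)} \left(A{\left(3 \right)} \left(2 + \frac{1}{4}\right) + s\right) = \sqrt{-3 + 0} \left(3 \left(2 + \frac{1}{4}\right) + 32\right) = \sqrt{-3} \left(3 \left(2 + \frac{1}{4}\right) + 32\right) = i \sqrt{3} \left(3 \cdot \frac{9}{4} + 32\right) = i \sqrt{3} \left(\frac{27}{4} + 32\right) = i \sqrt{3} \cdot \frac{155}{4} = \frac{155 i \sqrt{3}}{4}$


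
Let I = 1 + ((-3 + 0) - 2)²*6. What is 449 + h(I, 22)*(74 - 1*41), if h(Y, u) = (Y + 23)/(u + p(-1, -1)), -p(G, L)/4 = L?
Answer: 8708/13 ≈ 669.85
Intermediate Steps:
p(G, L) = -4*L
I = 151 (I = 1 + (-3 - 2)²*6 = 1 + (-5)²*6 = 1 + 25*6 = 1 + 150 = 151)
h(Y, u) = (23 + Y)/(4 + u) (h(Y, u) = (Y + 23)/(u - 4*(-1)) = (23 + Y)/(u + 4) = (23 + Y)/(4 + u))
449 + h(I, 22)*(74 - 1*41) = 449 + ((23 + 151)/(4 + 22))*(74 - 1*41) = 449 + (174/26)*(74 - 41) = 449 + ((1/26)*174)*33 = 449 + (87/13)*33 = 449 + 2871/13 = 8708/13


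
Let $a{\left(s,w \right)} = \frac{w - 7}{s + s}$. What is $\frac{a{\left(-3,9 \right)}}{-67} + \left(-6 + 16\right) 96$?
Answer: $\frac{192961}{201} \approx 960.0$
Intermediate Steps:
$a{\left(s,w \right)} = \frac{-7 + w}{2 s}$
$\frac{a{\left(-3,9 \right)}}{-67} + \left(-6 + 16\right) 96 = \frac{\frac{1}{2} \frac{1}{-3} \left(-7 + 9\right)}{-67} + \left(-6 + 16\right) 96 = \frac{1}{2} \left(- \frac{1}{3}\right) 2 \left(- \frac{1}{67}\right) + 10 \cdot 96 = \left(- \frac{1}{3}\right) \left(- \frac{1}{67}\right) + 960 = \frac{1}{201} + 960 = \frac{192961}{201}$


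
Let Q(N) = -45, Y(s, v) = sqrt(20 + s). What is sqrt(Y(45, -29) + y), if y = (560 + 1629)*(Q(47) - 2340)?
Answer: sqrt(-5220765 + sqrt(65)) ≈ 2284.9*I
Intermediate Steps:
y = -5220765 (y = (560 + 1629)*(-45 - 2340) = 2189*(-2385) = -5220765)
sqrt(Y(45, -29) + y) = sqrt(sqrt(20 + 45) - 5220765) = sqrt(sqrt(65) - 5220765) = sqrt(-5220765 + sqrt(65))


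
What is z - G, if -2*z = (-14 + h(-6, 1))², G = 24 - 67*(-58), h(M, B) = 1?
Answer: -7989/2 ≈ -3994.5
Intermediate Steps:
G = 3910 (G = 24 + 3886 = 3910)
z = -169/2 (z = -(-14 + 1)²/2 = -½*(-13)² = -½*169 = -169/2 ≈ -84.500)
z - G = -169/2 - 1*3910 = -169/2 - 3910 = -7989/2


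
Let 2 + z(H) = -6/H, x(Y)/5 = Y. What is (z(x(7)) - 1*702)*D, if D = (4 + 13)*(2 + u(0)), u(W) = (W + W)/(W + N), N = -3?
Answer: -837964/35 ≈ -23942.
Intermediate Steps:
x(Y) = 5*Y
z(H) = -2 - 6/H
u(W) = 2*W/(-3 + W) (u(W) = (W + W)/(W - 3) = (2*W)/(-3 + W) = 2*W/(-3 + W))
D = 34 (D = (4 + 13)*(2 + 2*0/(-3 + 0)) = 17*(2 + 2*0/(-3)) = 17*(2 + 2*0*(-1/3)) = 17*(2 + 0) = 17*2 = 34)
(z(x(7)) - 1*702)*D = ((-2 - 6/(5*7)) - 1*702)*34 = ((-2 - 6/35) - 702)*34 = (-76/35 - 702)*34 = -24646/35*34 = -837964/35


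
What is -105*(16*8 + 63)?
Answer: -20055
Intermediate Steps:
-105*(16*8 + 63) = -105*(128 + 63) = -105*191 = -20055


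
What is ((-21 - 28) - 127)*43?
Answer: -7568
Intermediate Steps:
((-21 - 28) - 127)*43 = (-49 - 127)*43 = -176*43 = -7568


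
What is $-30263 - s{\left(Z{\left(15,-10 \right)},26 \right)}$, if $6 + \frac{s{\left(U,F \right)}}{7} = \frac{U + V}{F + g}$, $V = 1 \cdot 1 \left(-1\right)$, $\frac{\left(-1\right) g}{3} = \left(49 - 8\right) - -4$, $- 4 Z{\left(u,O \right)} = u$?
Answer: $- \frac{13176489}{436} \approx -30221.0$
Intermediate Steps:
$Z{\left(u,O \right)} = - \frac{u}{4}$
$g = -135$ ($g = - 3 \left(\left(49 - 8\right) - -4\right) = - 3 \left(41 + 4\right) = \left(-3\right) 45 = -135$)
$V = -1$ ($V = 1 \left(-1\right) = -1$)
$s{\left(U,F \right)} = -42 + \frac{7 \left(-1 + U\right)}{-135 + F}$ ($s{\left(U,F \right)} = -42 + 7 \frac{U - 1}{F - 135} = -42 + 7 \frac{-1 + U}{-135 + F} = -42 + \frac{7 \left(-1 + U\right)}{-135 + F}$)
$-30263 - s{\left(Z{\left(15,-10 \right)},26 \right)} = -30263 - \frac{7 \left(809 - \frac{15}{4} - 156\right)}{-135 + 26} = -30263 - \frac{7 \left(809 - \frac{15}{4} - 156\right)}{-109} = -30263 - 7 \left(- \frac{1}{109}\right) \frac{2597}{4} = -30263 - - \frac{18179}{436} = -30263 + \frac{18179}{436} = - \frac{13176489}{436}$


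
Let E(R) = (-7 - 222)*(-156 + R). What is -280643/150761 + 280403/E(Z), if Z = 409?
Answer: -58533450174/8734640057 ≈ -6.7013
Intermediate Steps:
E(R) = 35724 - 229*R (E(R) = -229*(-156 + R) = 35724 - 229*R)
-280643/150761 + 280403/E(Z) = -280643/150761 + 280403/(35724 - 229*409) = -280643*1/150761 + 280403/(35724 - 93661) = -280643/150761 + 280403/(-57937) = -280643/150761 + 280403*(-1/57937) = -280643/150761 - 280403/57937 = -58533450174/8734640057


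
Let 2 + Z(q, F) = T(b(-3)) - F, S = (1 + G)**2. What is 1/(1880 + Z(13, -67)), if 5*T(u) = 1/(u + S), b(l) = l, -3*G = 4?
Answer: 130/252841 ≈ 0.00051416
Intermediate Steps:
G = -4/3 (G = -1/3*4 = -4/3 ≈ -1.3333)
S = 1/9 (S = (1 - 4/3)**2 = (-1/3)**2 = 1/9 ≈ 0.11111)
T(u) = 1/(5*(1/9 + u)) (T(u) = 1/(5*(u + 1/9)) = 1/(5*(1/9 + u)))
Z(q, F) = -269/130 - F (Z(q, F) = -2 + (9/(5*(1 + 9*(-3))) - F) = -2 + (9/(5*(1 - 27)) - F) = -2 + ((9/5)/(-26) - F) = -2 + ((9/5)*(-1/26) - F) = -2 + (-9/130 - F) = -269/130 - F)
1/(1880 + Z(13, -67)) = 1/(1880 + (-269/130 - 1*(-67))) = 1/(1880 + (-269/130 + 67)) = 1/(1880 + 8441/130) = 1/(252841/130) = 130/252841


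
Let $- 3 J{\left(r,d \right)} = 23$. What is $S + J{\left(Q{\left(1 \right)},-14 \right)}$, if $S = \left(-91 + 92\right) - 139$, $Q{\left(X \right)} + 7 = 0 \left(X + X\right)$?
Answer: $- \frac{437}{3} \approx -145.67$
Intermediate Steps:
$Q{\left(X \right)} = -7$ ($Q{\left(X \right)} = -7 + 0 \left(X + X\right) = -7 + 0 \cdot 2 X = -7 + 0 = -7$)
$J{\left(r,d \right)} = - \frac{23}{3}$ ($J{\left(r,d \right)} = \left(- \frac{1}{3}\right) 23 = - \frac{23}{3}$)
$S = -138$ ($S = 1 - 139 = -138$)
$S + J{\left(Q{\left(1 \right)},-14 \right)} = -138 - \frac{23}{3} = - \frac{437}{3}$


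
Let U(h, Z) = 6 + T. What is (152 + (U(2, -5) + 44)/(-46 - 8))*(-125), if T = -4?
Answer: -510125/27 ≈ -18894.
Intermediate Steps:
U(h, Z) = 2 (U(h, Z) = 6 - 4 = 2)
(152 + (U(2, -5) + 44)/(-46 - 8))*(-125) = (152 + (2 + 44)/(-46 - 8))*(-125) = (152 + 46/(-54))*(-125) = (152 + 46*(-1/54))*(-125) = (152 - 23/27)*(-125) = (4081/27)*(-125) = -510125/27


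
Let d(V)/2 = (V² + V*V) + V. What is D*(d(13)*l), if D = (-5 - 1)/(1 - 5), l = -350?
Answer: -368550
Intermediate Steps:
d(V) = 2*V + 4*V² (d(V) = 2*((V² + V*V) + V) = 2*((V² + V²) + V) = 2*(2*V² + V) = 2*(V + 2*V²) = 2*V + 4*V²)
D = 3/2 (D = -6/(-4) = -6*(-¼) = 3/2 ≈ 1.5000)
D*(d(13)*l) = 3*((2*13*(1 + 2*13))*(-350))/2 = 3*((2*13*(1 + 26))*(-350))/2 = 3*((2*13*27)*(-350))/2 = 3*(702*(-350))/2 = (3/2)*(-245700) = -368550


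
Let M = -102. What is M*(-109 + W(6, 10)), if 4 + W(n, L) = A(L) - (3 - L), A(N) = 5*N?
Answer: 5712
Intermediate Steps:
W(n, L) = -7 + 6*L (W(n, L) = -4 + (5*L - (3 - L)) = -4 + (5*L + (-3 + L)) = -4 + (-3 + 6*L) = -7 + 6*L)
M*(-109 + W(6, 10)) = -102*(-109 + (-7 + 6*10)) = -102*(-109 + (-7 + 60)) = -102*(-109 + 53) = -102*(-56) = 5712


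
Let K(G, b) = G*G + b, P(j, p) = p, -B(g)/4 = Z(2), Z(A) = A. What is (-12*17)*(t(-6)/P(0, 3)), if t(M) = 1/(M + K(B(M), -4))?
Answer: -34/27 ≈ -1.2593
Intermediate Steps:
B(g) = -8 (B(g) = -4*2 = -8)
K(G, b) = b + G**2 (K(G, b) = G**2 + b = b + G**2)
t(M) = 1/(60 + M) (t(M) = 1/(M + (-4 + (-8)**2)) = 1/(M + (-4 + 64)) = 1/(M + 60) = 1/(60 + M))
(-12*17)*(t(-6)/P(0, 3)) = (-12*17)*(1/((60 - 6)*3)) = -204/(54*3) = -34/(9*3) = -204*1/162 = -34/27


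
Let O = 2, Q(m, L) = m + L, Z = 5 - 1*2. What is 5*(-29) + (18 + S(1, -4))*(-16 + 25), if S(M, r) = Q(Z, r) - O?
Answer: -10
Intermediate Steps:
Z = 3 (Z = 5 - 2 = 3)
Q(m, L) = L + m
S(M, r) = 1 + r (S(M, r) = (r + 3) - 1*2 = (3 + r) - 2 = 1 + r)
5*(-29) + (18 + S(1, -4))*(-16 + 25) = 5*(-29) + (18 + (1 - 4))*(-16 + 25) = -145 + (18 - 3)*9 = -145 + 15*9 = -145 + 135 = -10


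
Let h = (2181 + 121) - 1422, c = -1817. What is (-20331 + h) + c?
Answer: -21268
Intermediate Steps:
h = 880 (h = 2302 - 1422 = 880)
(-20331 + h) + c = (-20331 + 880) - 1817 = -19451 - 1817 = -21268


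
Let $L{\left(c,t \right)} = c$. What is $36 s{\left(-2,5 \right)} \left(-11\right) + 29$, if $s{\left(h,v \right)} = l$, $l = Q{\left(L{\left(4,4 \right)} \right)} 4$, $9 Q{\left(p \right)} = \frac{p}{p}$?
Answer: $-147$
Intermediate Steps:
$Q{\left(p \right)} = \frac{1}{9}$ ($Q{\left(p \right)} = \frac{p \frac{1}{p}}{9} = \frac{1}{9} \cdot 1 = \frac{1}{9}$)
$l = \frac{4}{9}$ ($l = \frac{1}{9} \cdot 4 = \frac{4}{9} \approx 0.44444$)
$s{\left(h,v \right)} = \frac{4}{9}$
$36 s{\left(-2,5 \right)} \left(-11\right) + 29 = 36 \cdot \frac{4}{9} \left(-11\right) + 29 = 36 \left(- \frac{44}{9}\right) + 29 = -176 + 29 = -147$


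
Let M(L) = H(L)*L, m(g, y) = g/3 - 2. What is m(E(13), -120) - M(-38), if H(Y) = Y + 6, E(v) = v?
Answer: -3641/3 ≈ -1213.7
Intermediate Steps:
m(g, y) = -2 + g/3 (m(g, y) = g*(⅓) - 2 = g/3 - 2 = -2 + g/3)
H(Y) = 6 + Y
M(L) = L*(6 + L) (M(L) = (6 + L)*L = L*(6 + L))
m(E(13), -120) - M(-38) = (-2 + (⅓)*13) - (-38)*(6 - 38) = (-2 + 13/3) - (-38)*(-32) = 7/3 - 1*1216 = 7/3 - 1216 = -3641/3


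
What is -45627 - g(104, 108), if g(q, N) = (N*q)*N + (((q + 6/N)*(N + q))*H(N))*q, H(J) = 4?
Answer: -93919955/9 ≈ -1.0436e+7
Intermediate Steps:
g(q, N) = q*N**2 + 4*q*(N + q)*(q + 6/N) (g(q, N) = (N*q)*N + (((q + 6/N)*(N + q))*4)*q = q*N**2 + (((N + q)*(q + 6/N))*4)*q = q*N**2 + (4*(N + q)*(q + 6/N))*q = q*N**2 + 4*q*(N + q)*(q + 6/N))
-45627 - g(104, 108) = -45627 - 104*(24*104 + 108*(24 + 108**2 + 4*104**2 + 4*108*104))/108 = -45627 - 104*(2496 + 108*(24 + 11664 + 4*10816 + 44928))/108 = -45627 - 104*(2496 + 108*(24 + 11664 + 43264 + 44928))/108 = -45627 - 104*(2496 + 108*99880)/108 = -45627 - 104*(2496 + 10787040)/108 = -45627 - 104*10789536/108 = -45627 - 1*93509312/9 = -45627 - 93509312/9 = -93919955/9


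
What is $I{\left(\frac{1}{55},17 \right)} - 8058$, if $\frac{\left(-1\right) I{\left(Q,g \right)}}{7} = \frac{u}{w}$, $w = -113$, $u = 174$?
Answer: $- \frac{909336}{113} \approx -8047.2$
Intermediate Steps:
$I{\left(Q,g \right)} = \frac{1218}{113}$ ($I{\left(Q,g \right)} = - 7 \frac{174}{-113} = - 7 \cdot 174 \left(- \frac{1}{113}\right) = \left(-7\right) \left(- \frac{174}{113}\right) = \frac{1218}{113}$)
$I{\left(\frac{1}{55},17 \right)} - 8058 = \frac{1218}{113} - 8058 = - \frac{909336}{113}$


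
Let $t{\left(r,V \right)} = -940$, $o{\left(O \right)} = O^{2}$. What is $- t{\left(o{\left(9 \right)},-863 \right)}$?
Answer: $940$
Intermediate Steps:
$- t{\left(o{\left(9 \right)},-863 \right)} = \left(-1\right) \left(-940\right) = 940$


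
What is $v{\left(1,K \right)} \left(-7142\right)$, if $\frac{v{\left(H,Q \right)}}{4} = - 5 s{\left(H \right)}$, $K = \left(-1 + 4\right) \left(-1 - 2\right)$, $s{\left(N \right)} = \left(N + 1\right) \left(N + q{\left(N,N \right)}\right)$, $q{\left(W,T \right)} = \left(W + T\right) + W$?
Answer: $1142720$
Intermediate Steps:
$q{\left(W,T \right)} = T + 2 W$ ($q{\left(W,T \right)} = \left(T + W\right) + W = T + 2 W$)
$s{\left(N \right)} = 4 N \left(1 + N\right)$ ($s{\left(N \right)} = \left(N + 1\right) \left(N + \left(N + 2 N\right)\right) = \left(1 + N\right) \left(N + 3 N\right) = \left(1 + N\right) 4 N = 4 N \left(1 + N\right)$)
$K = -9$ ($K = 3 \left(-3\right) = -9$)
$v{\left(H,Q \right)} = - 80 H \left(1 + H\right)$ ($v{\left(H,Q \right)} = 4 \left(- 5 \cdot 4 H \left(1 + H\right)\right) = 4 \left(- 20 H \left(1 + H\right)\right) = - 80 H \left(1 + H\right)$)
$v{\left(1,K \right)} \left(-7142\right) = 80 \cdot 1 \left(-1 - 1\right) \left(-7142\right) = 80 \cdot 1 \left(-2\right) \left(-7142\right) = \left(-160\right) \left(-7142\right) = 1142720$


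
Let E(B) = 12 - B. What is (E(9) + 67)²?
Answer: 4900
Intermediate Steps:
(E(9) + 67)² = ((12 - 1*9) + 67)² = ((12 - 9) + 67)² = (3 + 67)² = 70² = 4900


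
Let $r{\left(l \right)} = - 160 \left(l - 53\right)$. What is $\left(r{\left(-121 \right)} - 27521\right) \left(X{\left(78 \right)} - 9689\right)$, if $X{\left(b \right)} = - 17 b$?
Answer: $-3513785$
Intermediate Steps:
$r{\left(l \right)} = 8480 - 160 l$ ($r{\left(l \right)} = - 160 \left(-53 + l\right) = 8480 - 160 l$)
$\left(r{\left(-121 \right)} - 27521\right) \left(X{\left(78 \right)} - 9689\right) = \left(\left(8480 - -19360\right) - 27521\right) \left(\left(-17\right) 78 - 9689\right) = \left(\left(8480 + 19360\right) - 27521\right) \left(-1326 - 9689\right) = \left(27840 - 27521\right) \left(-11015\right) = 319 \left(-11015\right) = -3513785$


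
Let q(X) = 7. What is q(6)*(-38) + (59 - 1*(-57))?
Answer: -150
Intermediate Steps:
q(6)*(-38) + (59 - 1*(-57)) = 7*(-38) + (59 - 1*(-57)) = -266 + (59 + 57) = -266 + 116 = -150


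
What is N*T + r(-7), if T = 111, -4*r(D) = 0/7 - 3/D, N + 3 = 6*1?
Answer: 9321/28 ≈ 332.89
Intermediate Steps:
N = 3 (N = -3 + 6*1 = -3 + 6 = 3)
r(D) = 3/(4*D) (r(D) = -(0/7 - 3/D)/4 = -(0*(⅐) - 3/D)/4 = -(0 - 3/D)/4 = -(-3)/(4*D) = 3/(4*D))
N*T + r(-7) = 3*111 + (¾)/(-7) = 333 + (¾)*(-⅐) = 333 - 3/28 = 9321/28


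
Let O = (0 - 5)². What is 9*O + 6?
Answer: 231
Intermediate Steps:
O = 25 (O = (-5)² = 25)
9*O + 6 = 9*25 + 6 = 225 + 6 = 231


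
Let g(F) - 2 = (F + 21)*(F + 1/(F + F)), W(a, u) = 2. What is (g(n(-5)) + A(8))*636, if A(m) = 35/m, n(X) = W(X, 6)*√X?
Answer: -16695/2 + 130221*I*√5/5 ≈ -8347.5 + 58237.0*I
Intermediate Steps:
n(X) = 2*√X
g(F) = 2 + (21 + F)*(F + 1/(2*F)) (g(F) = 2 + (F + 21)*(F + 1/(F + F)) = 2 + (21 + F)*(F + 1/(2*F)))
(g(n(-5)) + A(8))*636 = ((5/2 + (2*√(-5))² + 21*(2*√(-5)) + 21/(2*((2*√(-5))))) + 35/8)*636 = ((5/2 + (2*(I*√5))² + 21*(2*(I*√5)) + 21/(2*((2*(I*√5))))) + 35*(⅛))*636 = ((5/2 + (2*I*√5)² + 21*(2*I*√5) + 21/(2*((2*I*√5)))) + 35/8)*636 = ((5/2 - 20 + 42*I*√5 + 21*(-I*√5/10)/2) + 35/8)*636 = ((5/2 - 20 + 42*I*√5 - 21*I*√5/20) + 35/8)*636 = ((-35/2 + 819*I*√5/20) + 35/8)*636 = (-105/8 + 819*I*√5/20)*636 = -16695/2 + 130221*I*√5/5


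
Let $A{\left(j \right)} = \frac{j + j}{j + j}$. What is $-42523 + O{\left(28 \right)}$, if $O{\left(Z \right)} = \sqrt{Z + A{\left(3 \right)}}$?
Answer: $-42523 + \sqrt{29} \approx -42518.0$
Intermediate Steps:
$A{\left(j \right)} = 1$ ($A{\left(j \right)} = \frac{2 j}{2 j} = 2 j \frac{1}{2 j} = 1$)
$O{\left(Z \right)} = \sqrt{1 + Z}$ ($O{\left(Z \right)} = \sqrt{Z + 1} = \sqrt{1 + Z}$)
$-42523 + O{\left(28 \right)} = -42523 + \sqrt{1 + 28} = -42523 + \sqrt{29}$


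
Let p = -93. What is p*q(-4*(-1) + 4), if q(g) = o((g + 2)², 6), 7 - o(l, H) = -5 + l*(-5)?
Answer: -47616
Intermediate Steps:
o(l, H) = 12 + 5*l (o(l, H) = 7 - (-5 + l*(-5)) = 7 - (-5 - 5*l) = 7 + (5 + 5*l) = 12 + 5*l)
q(g) = 12 + 5*(2 + g)² (q(g) = 12 + 5*(g + 2)² = 12 + 5*(2 + g)²)
p*q(-4*(-1) + 4) = -93*(12 + 5*(2 + (-4*(-1) + 4))²) = -93*(12 + 5*(2 + (4 + 4))²) = -93*(12 + 5*(2 + 8)²) = -93*(12 + 5*10²) = -93*(12 + 5*100) = -93*(12 + 500) = -93*512 = -47616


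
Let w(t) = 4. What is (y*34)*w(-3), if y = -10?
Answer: -1360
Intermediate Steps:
(y*34)*w(-3) = -10*34*4 = -340*4 = -1360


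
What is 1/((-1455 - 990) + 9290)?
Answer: 1/6845 ≈ 0.00014609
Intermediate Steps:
1/((-1455 - 990) + 9290) = 1/(-2445 + 9290) = 1/6845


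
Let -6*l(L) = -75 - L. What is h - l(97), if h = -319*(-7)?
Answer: 6613/3 ≈ 2204.3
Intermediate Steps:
l(L) = 25/2 + L/6 (l(L) = -(-75 - L)/6 = 25/2 + L/6)
h = 2233
h - l(97) = 2233 - (25/2 + (1/6)*97) = 2233 - (25/2 + 97/6) = 2233 - 1*86/3 = 2233 - 86/3 = 6613/3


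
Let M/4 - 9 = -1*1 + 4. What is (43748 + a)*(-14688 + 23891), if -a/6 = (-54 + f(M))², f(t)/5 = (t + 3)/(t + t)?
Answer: 131608688687/512 ≈ 2.5705e+8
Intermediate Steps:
M = 48 (M = 36 + 4*(-1*1 + 4) = 36 + 4*(-1 + 4) = 36 + 4*3 = 36 + 12 = 48)
f(t) = 5*(3 + t)/(2*t) (f(t) = 5*((t + 3)/(t + t)) = 5*((3 + t)/((2*t))) = 5*((3 + t)*(1/(2*t))) = 5*((3 + t)/(2*t)) = 5*(3 + t)/(2*t))
a = -8098347/512 (a = -6*(-54 + (5/2)*(3 + 48)/48)² = -6*(-54 + (5/2)*(1/48)*51)² = -6*(-54 + 85/32)² = -6*(-1643/32)² = -6*2699449/1024 = -8098347/512 ≈ -15817.)
(43748 + a)*(-14688 + 23891) = (43748 - 8098347/512)*(-14688 + 23891) = (14300629/512)*9203 = 131608688687/512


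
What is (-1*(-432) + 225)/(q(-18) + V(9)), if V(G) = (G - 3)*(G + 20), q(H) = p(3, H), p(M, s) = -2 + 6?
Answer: 657/178 ≈ 3.6910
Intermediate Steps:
p(M, s) = 4
q(H) = 4
V(G) = (-3 + G)*(20 + G)
(-1*(-432) + 225)/(q(-18) + V(9)) = (-1*(-432) + 225)/(4 + (-60 + 9**2 + 17*9)) = (432 + 225)/(4 + (-60 + 81 + 153)) = 657/(4 + 174) = 657/178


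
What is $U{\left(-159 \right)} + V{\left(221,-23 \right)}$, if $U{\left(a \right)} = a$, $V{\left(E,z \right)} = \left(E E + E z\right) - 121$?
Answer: $43478$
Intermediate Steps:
$V{\left(E,z \right)} = -121 + E^{2} + E z$ ($V{\left(E,z \right)} = \left(E^{2} + E z\right) - 121 = -121 + E^{2} + E z$)
$U{\left(-159 \right)} + V{\left(221,-23 \right)} = -159 + \left(-121 + 221^{2} + 221 \left(-23\right)\right) = -159 - -43637 = -159 + 43637 = 43478$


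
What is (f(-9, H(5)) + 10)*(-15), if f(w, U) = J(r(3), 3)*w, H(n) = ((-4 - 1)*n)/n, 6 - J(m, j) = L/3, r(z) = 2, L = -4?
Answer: 840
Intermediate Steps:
J(m, j) = 22/3 (J(m, j) = 6 - (-4)/3 = 6 - 1*(-4/3) = 6 + 4/3 = 22/3)
H(n) = -5 (H(n) = (-5*n)/n = -5)
f(w, U) = 22*w/3
(f(-9, H(5)) + 10)*(-15) = ((22/3)*(-9) + 10)*(-15) = (-66 + 10)*(-15) = -56*(-15) = 840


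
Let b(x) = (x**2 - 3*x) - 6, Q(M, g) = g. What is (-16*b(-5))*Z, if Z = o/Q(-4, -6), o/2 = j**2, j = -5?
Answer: 13600/3 ≈ 4533.3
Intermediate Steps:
o = 50 (o = 2*(-5)**2 = 2*25 = 50)
Z = -25/3 (Z = 50/(-6) = 50*(-1/6) = -25/3 ≈ -8.3333)
b(x) = -6 + x**2 - 3*x
(-16*b(-5))*Z = -16*(-6 + (-5)**2 - 3*(-5))*(-25/3) = -16*(-6 + 25 + 15)*(-25/3) = -16*34*(-25/3) = -544*(-25/3) = 13600/3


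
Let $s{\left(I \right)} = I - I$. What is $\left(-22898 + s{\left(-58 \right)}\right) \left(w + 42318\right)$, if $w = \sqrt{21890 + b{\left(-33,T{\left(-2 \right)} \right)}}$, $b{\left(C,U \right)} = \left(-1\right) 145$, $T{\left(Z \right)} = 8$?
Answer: $-968997564 - 22898 \sqrt{21745} \approx -9.7237 \cdot 10^{8}$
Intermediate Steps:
$b{\left(C,U \right)} = -145$
$s{\left(I \right)} = 0$
$w = \sqrt{21745}$ ($w = \sqrt{21890 - 145} = \sqrt{21745} \approx 147.46$)
$\left(-22898 + s{\left(-58 \right)}\right) \left(w + 42318\right) = \left(-22898 + 0\right) \left(\sqrt{21745} + 42318\right) = - 22898 \left(42318 + \sqrt{21745}\right) = -968997564 - 22898 \sqrt{21745}$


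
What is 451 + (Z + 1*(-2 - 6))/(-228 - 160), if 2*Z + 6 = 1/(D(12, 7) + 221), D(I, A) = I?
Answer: 81549533/180808 ≈ 451.03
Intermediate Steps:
Z = -1397/466 (Z = -3 + 1/(2*(12 + 221)) = -3 + (½)/233 = -3 + (½)*(1/233) = -3 + 1/466 = -1397/466 ≈ -2.9979)
451 + (Z + 1*(-2 - 6))/(-228 - 160) = 451 + (-1397/466 + 1*(-2 - 6))/(-228 - 160) = 451 + (-1397/466 + 1*(-8))/(-388) = 451 + (-1397/466 - 8)*(-1/388) = 451 - 5125/466*(-1/388) = 451 + 5125/180808 = 81549533/180808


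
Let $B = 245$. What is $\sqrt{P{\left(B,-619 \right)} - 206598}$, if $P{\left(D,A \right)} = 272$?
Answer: $i \sqrt{206326} \approx 454.23 i$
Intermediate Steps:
$\sqrt{P{\left(B,-619 \right)} - 206598} = \sqrt{272 - 206598} = \sqrt{-206326} = i \sqrt{206326}$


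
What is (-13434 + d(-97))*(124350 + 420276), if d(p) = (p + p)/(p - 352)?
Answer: -3285005394672/449 ≈ -7.3163e+9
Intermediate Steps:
d(p) = 2*p/(-352 + p) (d(p) = (2*p)/(-352 + p) = 2*p/(-352 + p))
(-13434 + d(-97))*(124350 + 420276) = (-13434 + 2*(-97)/(-352 - 97))*(124350 + 420276) = (-13434 + 2*(-97)/(-449))*544626 = (-13434 + 2*(-97)*(-1/449))*544626 = (-13434 + 194/449)*544626 = -6031672/449*544626 = -3285005394672/449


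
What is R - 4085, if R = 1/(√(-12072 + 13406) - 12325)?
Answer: -21397553140/5238079 - √1334/151904291 ≈ -4085.0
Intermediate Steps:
R = 1/(-12325 + √1334) (R = 1/(√1334 - 12325) = 1/(-12325 + √1334) ≈ -8.1377e-5)
R - 4085 = (-425/5238079 - √1334/151904291) - 4085 = -21397553140/5238079 - √1334/151904291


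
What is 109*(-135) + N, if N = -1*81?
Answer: -14796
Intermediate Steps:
N = -81
109*(-135) + N = 109*(-135) - 81 = -14715 - 81 = -14796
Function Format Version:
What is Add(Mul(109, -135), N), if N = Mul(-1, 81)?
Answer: -14796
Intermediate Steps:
N = -81
Add(Mul(109, -135), N) = Add(Mul(109, -135), -81) = Add(-14715, -81) = -14796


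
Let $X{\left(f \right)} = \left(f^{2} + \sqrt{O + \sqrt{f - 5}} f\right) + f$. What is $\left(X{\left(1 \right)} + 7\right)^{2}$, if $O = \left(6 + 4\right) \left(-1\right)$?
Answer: $\left(9 + \sqrt{2} \sqrt{-5 + i}\right)^{2} \approx 76.664 + 59.202 i$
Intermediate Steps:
$O = -10$ ($O = 10 \left(-1\right) = -10$)
$X{\left(f \right)} = f + f^{2} + f \sqrt{-10 + \sqrt{-5 + f}}$ ($X{\left(f \right)} = \left(f^{2} + \sqrt{-10 + \sqrt{f - 5}} f\right) + f = \left(f^{2} + \sqrt{-10 + \sqrt{-5 + f}} f\right) + f = \left(f^{2} + f \sqrt{-10 + \sqrt{-5 + f}}\right) + f = f + f^{2} + f \sqrt{-10 + \sqrt{-5 + f}}$)
$\left(X{\left(1 \right)} + 7\right)^{2} = \left(1 \left(1 + 1 + \sqrt{-10 + \sqrt{-5 + 1}}\right) + 7\right)^{2} = \left(1 \left(1 + 1 + \sqrt{-10 + \sqrt{-4}}\right) + 7\right)^{2} = \left(1 \left(1 + 1 + \sqrt{-10 + 2 i}\right) + 7\right)^{2} = \left(1 \left(2 + \sqrt{-10 + 2 i}\right) + 7\right)^{2} = \left(\left(2 + \sqrt{-10 + 2 i}\right) + 7\right)^{2} = \left(9 + \sqrt{-10 + 2 i}\right)^{2}$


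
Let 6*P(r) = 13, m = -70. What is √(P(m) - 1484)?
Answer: I*√53346/6 ≈ 38.495*I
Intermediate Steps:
P(r) = 13/6 (P(r) = (⅙)*13 = 13/6)
√(P(m) - 1484) = √(13/6 - 1484) = √(-8891/6) = I*√53346/6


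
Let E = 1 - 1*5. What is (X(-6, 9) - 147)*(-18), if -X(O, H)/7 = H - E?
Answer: 4284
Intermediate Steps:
E = -4 (E = 1 - 5 = -4)
X(O, H) = -28 - 7*H (X(O, H) = -7*(H - 1*(-4)) = -7*(H + 4) = -7*(4 + H) = -28 - 7*H)
(X(-6, 9) - 147)*(-18) = ((-28 - 7*9) - 147)*(-18) = ((-28 - 63) - 147)*(-18) = (-91 - 147)*(-18) = -238*(-18) = 4284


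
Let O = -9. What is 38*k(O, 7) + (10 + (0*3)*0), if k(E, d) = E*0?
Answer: 10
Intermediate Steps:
k(E, d) = 0
38*k(O, 7) + (10 + (0*3)*0) = 38*0 + (10 + (0*3)*0) = 0 + (10 + 0*0) = 0 + (10 + 0) = 0 + 10 = 10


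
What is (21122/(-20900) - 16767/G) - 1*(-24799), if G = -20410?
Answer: 264460099032/10664225 ≈ 24799.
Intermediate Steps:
(21122/(-20900) - 16767/G) - 1*(-24799) = (21122/(-20900) - 16767/(-20410)) - 1*(-24799) = (21122*(-1/20900) - 16767*(-1/20410)) + 24799 = (-10561/10450 + 16767/20410) + 24799 = -2016743/10664225 + 24799 = 264460099032/10664225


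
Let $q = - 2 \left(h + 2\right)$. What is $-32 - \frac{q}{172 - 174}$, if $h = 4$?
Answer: $-38$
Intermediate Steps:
$q = -12$ ($q = - 2 \left(4 + 2\right) = \left(-2\right) 6 = -12$)
$-32 - \frac{q}{172 - 174} = -32 - - \frac{12}{172 - 174} = -32 - - \frac{12}{-2} = -32 - \left(-12\right) \left(- \frac{1}{2}\right) = -32 - 6 = -38$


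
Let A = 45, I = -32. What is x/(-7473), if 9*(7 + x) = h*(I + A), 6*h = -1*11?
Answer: 521/403542 ≈ 0.0012911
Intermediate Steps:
h = -11/6 (h = (-1*11)/6 = (1/6)*(-11) = -11/6 ≈ -1.8333)
x = -521/54 (x = -7 + (-11*(-32 + 45)/6)/9 = -7 + (-11/6*13)/9 = -7 + (1/9)*(-143/6) = -7 - 143/54 = -521/54 ≈ -9.6481)
x/(-7473) = -521/54/(-7473) = -521/54*(-1/7473) = 521/403542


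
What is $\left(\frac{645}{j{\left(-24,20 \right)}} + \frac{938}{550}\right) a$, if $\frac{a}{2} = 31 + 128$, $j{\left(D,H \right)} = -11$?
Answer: $- \frac{4978608}{275} \approx -18104.0$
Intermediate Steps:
$a = 318$ ($a = 2 \left(31 + 128\right) = 2 \cdot 159 = 318$)
$\left(\frac{645}{j{\left(-24,20 \right)}} + \frac{938}{550}\right) a = \left(\frac{645}{-11} + \frac{938}{550}\right) 318 = \left(645 \left(- \frac{1}{11}\right) + 938 \cdot \frac{1}{550}\right) 318 = \left(- \frac{645}{11} + \frac{469}{275}\right) 318 = \left(- \frac{15656}{275}\right) 318 = - \frac{4978608}{275}$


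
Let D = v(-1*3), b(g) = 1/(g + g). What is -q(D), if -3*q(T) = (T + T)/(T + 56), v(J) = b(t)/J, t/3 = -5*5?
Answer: 2/75603 ≈ 2.6454e-5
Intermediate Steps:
t = -75 (t = 3*(-5*5) = 3*(-25) = -75)
b(g) = 1/(2*g)
v(J) = -1/(150*J) (v(J) = ((½)/(-75))/J = ((½)*(-1/75))/J = -1/(150*J))
D = 1/450 (D = -1/(150*((-1*3))) = -1/150/(-3) = -1/150*(-⅓) = 1/450 ≈ 0.0022222)
q(T) = -2*T/(3*(56 + T)) (q(T) = -(T + T)/(3*(T + 56)) = -2*T/(3*(56 + T)))
-q(D) = -(-2)/(450*(168 + 3*(1/450))) = -(-2)/(450*(168 + 1/150)) = -(-2)/(450*25201/150) = -(-2)*150/(450*25201) = -1*(-2/75603) = 2/75603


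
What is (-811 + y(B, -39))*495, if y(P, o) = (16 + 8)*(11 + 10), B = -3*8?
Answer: -151965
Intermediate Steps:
B = -24
y(P, o) = 504 (y(P, o) = 24*21 = 504)
(-811 + y(B, -39))*495 = (-811 + 504)*495 = -307*495 = -151965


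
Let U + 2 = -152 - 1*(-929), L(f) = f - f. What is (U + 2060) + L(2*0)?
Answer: 2835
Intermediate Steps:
L(f) = 0
U = 775 (U = -2 + (-152 - 1*(-929)) = -2 + (-152 + 929) = -2 + 777 = 775)
(U + 2060) + L(2*0) = (775 + 2060) + 0 = 2835 + 0 = 2835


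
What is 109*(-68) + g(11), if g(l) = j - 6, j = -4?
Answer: -7422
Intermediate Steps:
g(l) = -10 (g(l) = -4 - 6 = -10)
109*(-68) + g(11) = 109*(-68) - 10 = -7412 - 10 = -7422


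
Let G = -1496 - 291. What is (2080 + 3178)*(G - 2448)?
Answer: -22267630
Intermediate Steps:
G = -1787
(2080 + 3178)*(G - 2448) = (2080 + 3178)*(-1787 - 2448) = 5258*(-4235) = -22267630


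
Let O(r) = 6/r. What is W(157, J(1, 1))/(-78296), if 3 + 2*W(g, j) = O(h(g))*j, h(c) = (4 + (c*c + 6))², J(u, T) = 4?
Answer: 1824198819/95218315074352 ≈ 1.9158e-5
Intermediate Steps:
h(c) = (10 + c²)² (h(c) = (4 + (c² + 6))² = (4 + (6 + c²))² = (10 + c²)²)
W(g, j) = -3/2 + 3*j/(10 + g²)² (W(g, j) = -3/2 + ((6/((10 + g²)²))*j)/2 = -3/2 + ((6/(10 + g²)²)*j)/2 = -3/2 + (6*j/(10 + g²)²)/2 = -3/2 + 3*j/(10 + g²)²)
W(157, J(1, 1))/(-78296) = (-3/2 + 3*4/(10 + 157²)²)/(-78296) = (-3/2 + 3*4/(10 + 24649)²)*(-1/78296) = (-3/2 + 3*4/24659²)*(-1/78296) = (-3/2 + 3*4*(1/608066281))*(-1/78296) = (-3/2 + 12/608066281)*(-1/78296) = -1824198819/1216132562*(-1/78296) = 1824198819/95218315074352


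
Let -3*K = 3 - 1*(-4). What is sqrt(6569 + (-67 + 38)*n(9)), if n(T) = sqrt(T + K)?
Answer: sqrt(59121 - 174*sqrt(15))/3 ≈ 80.586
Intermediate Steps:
K = -7/3 (K = -(3 - 1*(-4))/3 = -(3 + 4)/3 = -1/3*7 = -7/3 ≈ -2.3333)
n(T) = sqrt(-7/3 + T) (n(T) = sqrt(T - 7/3) = sqrt(-7/3 + T))
sqrt(6569 + (-67 + 38)*n(9)) = sqrt(6569 + (-67 + 38)*(sqrt(-21 + 9*9)/3)) = sqrt(6569 - 29*sqrt(-21 + 81)/3) = sqrt(6569 - 29*sqrt(60)/3) = sqrt(6569 - 29*2*sqrt(15)/3) = sqrt(6569 - 58*sqrt(15)/3)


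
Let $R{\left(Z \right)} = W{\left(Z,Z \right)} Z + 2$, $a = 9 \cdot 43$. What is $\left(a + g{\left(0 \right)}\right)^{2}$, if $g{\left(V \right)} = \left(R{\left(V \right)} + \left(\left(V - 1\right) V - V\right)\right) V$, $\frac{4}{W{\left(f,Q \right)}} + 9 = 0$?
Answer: $149769$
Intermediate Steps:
$W{\left(f,Q \right)} = - \frac{4}{9}$ ($W{\left(f,Q \right)} = \frac{4}{-9 + 0} = \frac{4}{-9} = 4 \left(- \frac{1}{9}\right) = - \frac{4}{9}$)
$a = 387$
$R{\left(Z \right)} = 2 - \frac{4 Z}{9}$ ($R{\left(Z \right)} = - \frac{4 Z}{9} + 2 = 2 - \frac{4 Z}{9}$)
$g{\left(V \right)} = V \left(2 - \frac{13 V}{9} + V \left(-1 + V\right)\right)$ ($g{\left(V \right)} = \left(\left(2 - \frac{4 V}{9}\right) + \left(\left(V - 1\right) V - V\right)\right) V = \left(\left(2 - \frac{4 V}{9}\right) + \left(\left(-1 + V\right) V - V\right)\right) V = \left(\left(2 - \frac{4 V}{9}\right) + \left(V \left(-1 + V\right) - V\right)\right) V = \left(\left(2 - \frac{4 V}{9}\right) + \left(- V + V \left(-1 + V\right)\right)\right) V = \left(2 - \frac{13 V}{9} + V \left(-1 + V\right)\right) V = V \left(2 - \frac{13 V}{9} + V \left(-1 + V\right)\right)$)
$\left(a + g{\left(0 \right)}\right)^{2} = \left(387 + \frac{1}{9} \cdot 0 \left(18 - 0 + 9 \cdot 0^{2}\right)\right)^{2} = \left(387 + \frac{1}{9} \cdot 0 \left(18 + 0 + 9 \cdot 0\right)\right)^{2} = \left(387 + \frac{1}{9} \cdot 0 \left(18 + 0 + 0\right)\right)^{2} = \left(387 + \frac{1}{9} \cdot 0 \cdot 18\right)^{2} = \left(387 + 0\right)^{2} = 387^{2} = 149769$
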